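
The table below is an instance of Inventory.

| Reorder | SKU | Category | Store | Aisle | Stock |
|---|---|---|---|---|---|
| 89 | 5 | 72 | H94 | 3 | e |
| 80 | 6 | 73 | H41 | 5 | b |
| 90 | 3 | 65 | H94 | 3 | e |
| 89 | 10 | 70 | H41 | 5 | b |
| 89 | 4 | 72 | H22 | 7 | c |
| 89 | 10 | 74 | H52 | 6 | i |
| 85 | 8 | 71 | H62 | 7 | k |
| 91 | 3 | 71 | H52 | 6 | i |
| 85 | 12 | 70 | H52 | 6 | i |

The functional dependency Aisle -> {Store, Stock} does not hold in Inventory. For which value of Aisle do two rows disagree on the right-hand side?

Aisle=3: 2 rows → {Store,Stock} = (H94, e), (H94, e) ✓
Aisle=5: 2 rows → {Store,Stock} = (H41, b), (H41, b) ✓
Aisle=7: 2 rows → {Store,Stock} takes values {(H22, c), (H62, k)} — violation
Aisle=6: 3 rows → {Store,Stock} = (H52, i), (H52, i), (H52, i) ✓
The only Aisle value with inconsistent RHS is Aisle=7.

7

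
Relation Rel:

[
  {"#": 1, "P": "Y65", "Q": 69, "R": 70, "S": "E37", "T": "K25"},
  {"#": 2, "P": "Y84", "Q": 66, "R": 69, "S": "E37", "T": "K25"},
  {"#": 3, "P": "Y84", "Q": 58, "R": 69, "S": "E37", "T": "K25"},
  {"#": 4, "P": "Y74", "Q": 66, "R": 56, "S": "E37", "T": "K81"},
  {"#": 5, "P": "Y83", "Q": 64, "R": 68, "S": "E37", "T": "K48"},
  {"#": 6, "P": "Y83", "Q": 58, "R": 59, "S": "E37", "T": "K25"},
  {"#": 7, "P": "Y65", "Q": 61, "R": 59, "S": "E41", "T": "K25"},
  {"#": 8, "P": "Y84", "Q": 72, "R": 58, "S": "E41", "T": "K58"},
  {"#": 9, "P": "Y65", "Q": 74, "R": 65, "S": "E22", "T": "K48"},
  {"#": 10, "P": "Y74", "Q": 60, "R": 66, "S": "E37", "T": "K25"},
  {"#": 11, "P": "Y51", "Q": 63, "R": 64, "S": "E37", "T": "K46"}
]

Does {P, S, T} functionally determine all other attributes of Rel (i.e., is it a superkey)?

No

Rows 2 and 3 have the same {P, S, T} value (P=Y84, S=E37, T=K25) but are distinct tuples, so {P, S, T} does not determine every attribute — not a superkey.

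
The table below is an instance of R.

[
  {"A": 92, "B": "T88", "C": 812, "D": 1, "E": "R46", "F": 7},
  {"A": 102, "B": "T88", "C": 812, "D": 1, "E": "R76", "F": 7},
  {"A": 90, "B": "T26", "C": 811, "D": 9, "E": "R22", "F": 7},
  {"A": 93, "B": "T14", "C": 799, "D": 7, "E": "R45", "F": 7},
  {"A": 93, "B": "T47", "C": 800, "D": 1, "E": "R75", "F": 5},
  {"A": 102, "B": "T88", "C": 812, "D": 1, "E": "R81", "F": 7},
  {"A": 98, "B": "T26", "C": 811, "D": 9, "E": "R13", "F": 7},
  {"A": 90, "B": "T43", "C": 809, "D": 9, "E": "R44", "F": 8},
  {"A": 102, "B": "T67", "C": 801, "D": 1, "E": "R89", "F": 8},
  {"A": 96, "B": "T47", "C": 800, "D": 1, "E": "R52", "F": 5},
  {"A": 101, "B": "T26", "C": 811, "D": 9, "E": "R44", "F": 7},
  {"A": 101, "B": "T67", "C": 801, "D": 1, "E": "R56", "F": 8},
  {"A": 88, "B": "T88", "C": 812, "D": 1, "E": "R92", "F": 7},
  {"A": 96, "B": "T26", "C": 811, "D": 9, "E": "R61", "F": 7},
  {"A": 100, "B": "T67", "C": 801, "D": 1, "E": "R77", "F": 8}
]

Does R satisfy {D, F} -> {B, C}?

Yes

(D=1, F=7): 4 rows → {B,C} = (T88, 812), (T88, 812), (T88, 812), (T88, 812) ✓
(D=9, F=7): 4 rows → {B,C} = (T26, 811), (T26, 811), (T26, 811), (T26, 811) ✓
(D=7, F=7): 1 row → {B,C} = (T14, 799) ✓
(D=1, F=5): 2 rows → {B,C} = (T47, 800), (T47, 800) ✓
(D=9, F=8): 1 row → {B,C} = (T43, 809) ✓
(D=1, F=8): 3 rows → {B,C} = (T67, 801), (T67, 801), (T67, 801) ✓
Every {D, F} value is associated with a single {B, C} value, so {D, F} -> {B, C} holds.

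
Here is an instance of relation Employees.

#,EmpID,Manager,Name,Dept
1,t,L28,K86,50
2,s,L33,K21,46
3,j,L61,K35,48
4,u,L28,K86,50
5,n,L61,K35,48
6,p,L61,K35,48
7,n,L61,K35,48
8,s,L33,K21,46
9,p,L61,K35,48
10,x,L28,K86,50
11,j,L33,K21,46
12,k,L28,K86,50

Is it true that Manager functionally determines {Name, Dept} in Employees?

Yes

Manager=L28: rows 1, 4, 10, 12 → {Name,Dept} = (K86, 50), (K86, 50), (K86, 50), (K86, 50) ✓
Manager=L33: rows 2, 8, 11 → {Name,Dept} = (K21, 46), (K21, 46), (K21, 46) ✓
Manager=L61: rows 3, 5, 6, 7, 9 → {Name,Dept} = (K35, 48), (K35, 48), (K35, 48), (K35, 48), (K35, 48) ✓
Every Manager value is associated with a single {Name, Dept} value, so Manager -> {Name, Dept} holds.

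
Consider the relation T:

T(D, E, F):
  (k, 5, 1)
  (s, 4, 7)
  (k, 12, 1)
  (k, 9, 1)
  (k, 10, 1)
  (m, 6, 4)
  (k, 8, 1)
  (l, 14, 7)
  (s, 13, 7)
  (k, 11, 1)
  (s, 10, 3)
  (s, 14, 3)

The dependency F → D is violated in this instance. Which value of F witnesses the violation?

F=1: 6 rows → D = k, k, k, k, k, k ✓
F=7: 3 rows → D takes values {s, l} — violation
F=4: 1 row → D = m ✓
F=3: 2 rows → D = s, s ✓
The only F value with inconsistent D is F=7.

7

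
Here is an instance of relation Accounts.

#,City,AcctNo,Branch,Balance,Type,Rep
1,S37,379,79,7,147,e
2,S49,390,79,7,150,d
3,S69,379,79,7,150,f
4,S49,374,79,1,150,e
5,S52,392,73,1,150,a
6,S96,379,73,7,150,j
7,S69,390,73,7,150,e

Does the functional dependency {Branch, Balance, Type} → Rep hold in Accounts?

(Branch=79, Balance=7, Type=147): row 1 → Rep = e ✓
(Branch=79, Balance=7, Type=150): rows 2, 3 → Rep takes values {d, f} — violation
(Branch=79, Balance=1, Type=150): row 4 → Rep = e ✓
(Branch=73, Balance=1, Type=150): row 5 → Rep = a ✓
(Branch=73, Balance=7, Type=150): rows 6, 7 → Rep takes values {j, e} — violation
Two rows agree on {Branch, Balance, Type} but differ on Rep, so {Branch, Balance, Type} → Rep does not hold.

No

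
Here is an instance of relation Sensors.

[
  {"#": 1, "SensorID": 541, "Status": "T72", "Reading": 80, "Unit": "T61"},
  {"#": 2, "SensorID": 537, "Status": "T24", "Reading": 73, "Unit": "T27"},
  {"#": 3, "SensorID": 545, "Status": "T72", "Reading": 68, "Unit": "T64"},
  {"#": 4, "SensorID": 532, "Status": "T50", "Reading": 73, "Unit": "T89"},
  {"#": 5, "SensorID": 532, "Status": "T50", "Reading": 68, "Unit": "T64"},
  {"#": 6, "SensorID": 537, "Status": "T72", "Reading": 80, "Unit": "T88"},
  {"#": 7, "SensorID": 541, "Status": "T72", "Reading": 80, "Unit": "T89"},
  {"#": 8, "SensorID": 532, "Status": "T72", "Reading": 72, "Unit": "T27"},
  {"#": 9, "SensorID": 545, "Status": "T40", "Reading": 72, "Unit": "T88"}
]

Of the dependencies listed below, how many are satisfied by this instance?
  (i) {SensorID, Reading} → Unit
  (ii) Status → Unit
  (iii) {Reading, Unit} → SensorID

(i) {SensorID, Reading} → Unit: (SensorID=541, Reading=80): rows 1, 7 → Unit takes values {T61, T89} — violation — fails.
(ii) Status → Unit: Status=T72: rows 1, 3, 6, 7, 8 → Unit takes values {T61, T64, T88, T89, T27} — violation; Status=T50: rows 4, 5 → Unit takes values {T89, T64} — violation — fails.
(iii) {Reading, Unit} → SensorID: (Reading=68, Unit=T64): rows 3, 5 → SensorID takes values {545, 532} — violation — fails.
None of the 3 dependencies hold.

0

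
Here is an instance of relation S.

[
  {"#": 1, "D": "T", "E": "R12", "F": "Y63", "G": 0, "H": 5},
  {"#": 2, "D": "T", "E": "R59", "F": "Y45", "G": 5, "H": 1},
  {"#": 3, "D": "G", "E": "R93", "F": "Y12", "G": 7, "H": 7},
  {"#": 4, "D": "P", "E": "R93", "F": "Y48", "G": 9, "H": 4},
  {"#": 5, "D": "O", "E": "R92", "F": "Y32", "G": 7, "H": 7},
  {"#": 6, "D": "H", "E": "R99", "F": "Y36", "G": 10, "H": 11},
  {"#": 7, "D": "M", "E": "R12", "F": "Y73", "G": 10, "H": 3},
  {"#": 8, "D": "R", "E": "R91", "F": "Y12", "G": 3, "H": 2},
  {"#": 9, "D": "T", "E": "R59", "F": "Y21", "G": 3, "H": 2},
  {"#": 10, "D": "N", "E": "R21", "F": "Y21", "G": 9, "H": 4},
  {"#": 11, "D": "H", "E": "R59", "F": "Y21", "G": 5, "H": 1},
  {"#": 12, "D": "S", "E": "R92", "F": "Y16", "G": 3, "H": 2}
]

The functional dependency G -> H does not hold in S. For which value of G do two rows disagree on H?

10

G=0: row 1 → H = 5 ✓
G=5: rows 2, 11 → H = 1, 1 ✓
G=7: rows 3, 5 → H = 7, 7 ✓
G=9: rows 4, 10 → H = 4, 4 ✓
G=10: rows 6, 7 → H takes values {11, 3} — violation
G=3: rows 8, 9, 12 → H = 2, 2, 2 ✓
The only G value with inconsistent H is G=10.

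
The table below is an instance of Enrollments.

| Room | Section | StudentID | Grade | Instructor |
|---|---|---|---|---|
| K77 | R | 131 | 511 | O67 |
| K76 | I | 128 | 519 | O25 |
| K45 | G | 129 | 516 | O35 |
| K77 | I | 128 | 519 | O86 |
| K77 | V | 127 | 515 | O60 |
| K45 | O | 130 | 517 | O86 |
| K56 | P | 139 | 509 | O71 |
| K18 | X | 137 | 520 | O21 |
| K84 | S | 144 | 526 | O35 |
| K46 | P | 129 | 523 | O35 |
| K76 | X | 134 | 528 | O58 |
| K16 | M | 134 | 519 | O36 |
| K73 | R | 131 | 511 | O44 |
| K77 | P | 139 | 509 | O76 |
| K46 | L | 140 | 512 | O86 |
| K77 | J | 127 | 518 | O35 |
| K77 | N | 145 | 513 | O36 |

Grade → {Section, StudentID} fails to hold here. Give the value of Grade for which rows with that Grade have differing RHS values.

519

Grade=511: 2 rows → {Section,StudentID} = (R, 131), (R, 131) ✓
Grade=519: 3 rows → {Section,StudentID} takes values {(I, 128), (M, 134)} — violation
Grade=516: 1 row → {Section,StudentID} = (G, 129) ✓
Grade=515: 1 row → {Section,StudentID} = (V, 127) ✓
Grade=517: 1 row → {Section,StudentID} = (O, 130) ✓
Grade=509: 2 rows → {Section,StudentID} = (P, 139), (P, 139) ✓
Grade=520: 1 row → {Section,StudentID} = (X, 137) ✓
Grade=526: 1 row → {Section,StudentID} = (S, 144) ✓
Grade=523: 1 row → {Section,StudentID} = (P, 129) ✓
Grade=528: 1 row → {Section,StudentID} = (X, 134) ✓
Grade=512: 1 row → {Section,StudentID} = (L, 140) ✓
Grade=518: 1 row → {Section,StudentID} = (J, 127) ✓
Grade=513: 1 row → {Section,StudentID} = (N, 145) ✓
The only Grade value with inconsistent RHS is Grade=519.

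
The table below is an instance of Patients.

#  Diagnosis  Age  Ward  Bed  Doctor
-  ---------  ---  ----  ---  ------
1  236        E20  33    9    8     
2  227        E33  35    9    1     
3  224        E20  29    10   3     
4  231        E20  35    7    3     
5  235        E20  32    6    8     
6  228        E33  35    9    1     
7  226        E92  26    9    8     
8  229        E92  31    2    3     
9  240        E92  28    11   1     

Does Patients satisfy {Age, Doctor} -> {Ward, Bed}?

(Age=E20, Doctor=8): rows 1, 5 → {Ward,Bed} takes values {(33, 9), (32, 6)} — violation
(Age=E33, Doctor=1): rows 2, 6 → {Ward,Bed} = (35, 9), (35, 9) ✓
(Age=E20, Doctor=3): rows 3, 4 → {Ward,Bed} takes values {(29, 10), (35, 7)} — violation
(Age=E92, Doctor=8): row 7 → {Ward,Bed} = (26, 9) ✓
(Age=E92, Doctor=3): row 8 → {Ward,Bed} = (31, 2) ✓
(Age=E92, Doctor=1): row 9 → {Ward,Bed} = (28, 11) ✓
Two rows agree on {Age, Doctor} but differ on {Ward, Bed}, so {Age, Doctor} -> {Ward, Bed} does not hold.

No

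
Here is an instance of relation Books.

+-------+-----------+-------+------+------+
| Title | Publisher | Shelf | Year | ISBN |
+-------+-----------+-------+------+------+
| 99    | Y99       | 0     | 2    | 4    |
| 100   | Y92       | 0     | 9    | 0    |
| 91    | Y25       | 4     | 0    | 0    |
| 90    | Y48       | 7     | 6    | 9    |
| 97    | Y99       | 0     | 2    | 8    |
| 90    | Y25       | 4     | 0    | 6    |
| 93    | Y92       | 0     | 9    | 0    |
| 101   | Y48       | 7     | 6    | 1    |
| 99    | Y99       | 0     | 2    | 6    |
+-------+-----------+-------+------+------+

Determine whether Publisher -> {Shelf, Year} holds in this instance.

Publisher=Y99: 3 rows → {Shelf,Year} = (0, 2), (0, 2), (0, 2) ✓
Publisher=Y92: 2 rows → {Shelf,Year} = (0, 9), (0, 9) ✓
Publisher=Y25: 2 rows → {Shelf,Year} = (4, 0), (4, 0) ✓
Publisher=Y48: 2 rows → {Shelf,Year} = (7, 6), (7, 6) ✓
Every Publisher value is associated with a single {Shelf, Year} value, so Publisher -> {Shelf, Year} holds.

Yes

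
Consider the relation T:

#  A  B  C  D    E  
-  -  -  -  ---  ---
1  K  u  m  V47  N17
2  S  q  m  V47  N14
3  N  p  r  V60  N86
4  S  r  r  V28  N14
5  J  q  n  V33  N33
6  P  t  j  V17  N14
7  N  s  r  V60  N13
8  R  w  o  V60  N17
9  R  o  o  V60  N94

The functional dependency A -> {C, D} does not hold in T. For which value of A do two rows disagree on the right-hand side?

S

A=K: row 1 → {C,D} = (m, V47) ✓
A=S: rows 2, 4 → {C,D} takes values {(m, V47), (r, V28)} — violation
A=N: rows 3, 7 → {C,D} = (r, V60), (r, V60) ✓
A=J: row 5 → {C,D} = (n, V33) ✓
A=P: row 6 → {C,D} = (j, V17) ✓
A=R: rows 8, 9 → {C,D} = (o, V60), (o, V60) ✓
The only A value with inconsistent RHS is A=S.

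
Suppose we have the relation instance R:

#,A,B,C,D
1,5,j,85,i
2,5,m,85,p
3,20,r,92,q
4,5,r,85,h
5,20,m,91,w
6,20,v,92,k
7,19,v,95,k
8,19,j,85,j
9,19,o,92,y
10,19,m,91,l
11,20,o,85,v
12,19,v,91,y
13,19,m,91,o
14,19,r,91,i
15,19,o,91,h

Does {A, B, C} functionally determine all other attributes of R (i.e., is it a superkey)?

No

Rows 10 and 13 have the same {A, B, C} value (A=19, B=m, C=91) but are distinct tuples, so {A, B, C} does not determine every attribute — not a superkey.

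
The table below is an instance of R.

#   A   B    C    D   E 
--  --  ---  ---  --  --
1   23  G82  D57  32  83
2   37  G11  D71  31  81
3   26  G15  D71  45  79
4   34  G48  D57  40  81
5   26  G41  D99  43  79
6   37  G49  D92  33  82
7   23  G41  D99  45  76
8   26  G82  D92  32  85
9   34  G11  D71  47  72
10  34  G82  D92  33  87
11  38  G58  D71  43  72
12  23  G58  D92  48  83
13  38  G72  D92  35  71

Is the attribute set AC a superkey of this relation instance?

Yes

All 13 rows have distinct AC values, so AC → (all attributes) holds and AC is a superkey.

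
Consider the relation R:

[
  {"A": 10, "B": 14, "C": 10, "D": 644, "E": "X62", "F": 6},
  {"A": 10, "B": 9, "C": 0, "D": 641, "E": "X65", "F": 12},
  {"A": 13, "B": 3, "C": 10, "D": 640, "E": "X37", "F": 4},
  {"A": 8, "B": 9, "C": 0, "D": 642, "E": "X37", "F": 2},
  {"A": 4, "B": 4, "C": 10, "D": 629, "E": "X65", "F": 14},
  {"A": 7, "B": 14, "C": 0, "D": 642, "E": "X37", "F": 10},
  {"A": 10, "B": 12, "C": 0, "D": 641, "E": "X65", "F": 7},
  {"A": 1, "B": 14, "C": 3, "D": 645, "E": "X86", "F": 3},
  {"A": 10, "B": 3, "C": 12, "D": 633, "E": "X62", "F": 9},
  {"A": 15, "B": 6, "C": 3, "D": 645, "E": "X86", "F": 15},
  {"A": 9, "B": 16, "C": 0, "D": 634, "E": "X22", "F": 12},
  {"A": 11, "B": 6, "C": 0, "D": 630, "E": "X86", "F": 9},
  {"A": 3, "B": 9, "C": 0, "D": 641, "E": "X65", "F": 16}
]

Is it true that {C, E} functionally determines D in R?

Yes

(C=10, E=X62): 1 row → D = 644 ✓
(C=0, E=X65): 3 rows → D = 641, 641, 641 ✓
(C=10, E=X37): 1 row → D = 640 ✓
(C=0, E=X37): 2 rows → D = 642, 642 ✓
(C=10, E=X65): 1 row → D = 629 ✓
(C=3, E=X86): 2 rows → D = 645, 645 ✓
(C=12, E=X62): 1 row → D = 633 ✓
(C=0, E=X22): 1 row → D = 634 ✓
(C=0, E=X86): 1 row → D = 630 ✓
Every {C, E} value is associated with a single D value, so {C, E} -> D holds.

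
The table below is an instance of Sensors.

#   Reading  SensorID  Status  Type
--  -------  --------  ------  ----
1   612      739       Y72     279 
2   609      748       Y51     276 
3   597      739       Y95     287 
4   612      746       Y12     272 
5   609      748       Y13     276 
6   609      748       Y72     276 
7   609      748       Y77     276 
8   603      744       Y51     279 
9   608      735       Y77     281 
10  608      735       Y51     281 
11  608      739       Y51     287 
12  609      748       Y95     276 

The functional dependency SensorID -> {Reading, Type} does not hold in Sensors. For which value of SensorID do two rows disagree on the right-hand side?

739

SensorID=739: rows 1, 3, 11 → {Reading,Type} takes values {(612, 279), (597, 287), (608, 287)} — violation
SensorID=748: rows 2, 5, 6, 7, 12 → {Reading,Type} = (609, 276), (609, 276), (609, 276), (609, 276), (609, 276) ✓
SensorID=746: row 4 → {Reading,Type} = (612, 272) ✓
SensorID=744: row 8 → {Reading,Type} = (603, 279) ✓
SensorID=735: rows 9, 10 → {Reading,Type} = (608, 281), (608, 281) ✓
The only SensorID value with inconsistent RHS is SensorID=739.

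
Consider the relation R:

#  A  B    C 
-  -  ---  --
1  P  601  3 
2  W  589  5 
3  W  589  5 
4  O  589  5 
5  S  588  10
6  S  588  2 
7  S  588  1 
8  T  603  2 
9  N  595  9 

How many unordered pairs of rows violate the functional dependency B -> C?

3

B=589: all 3 rows agree on C — 0 pairs.
B=588: violating pairs (5,6), (5,7), (6,7) — 3 pairs.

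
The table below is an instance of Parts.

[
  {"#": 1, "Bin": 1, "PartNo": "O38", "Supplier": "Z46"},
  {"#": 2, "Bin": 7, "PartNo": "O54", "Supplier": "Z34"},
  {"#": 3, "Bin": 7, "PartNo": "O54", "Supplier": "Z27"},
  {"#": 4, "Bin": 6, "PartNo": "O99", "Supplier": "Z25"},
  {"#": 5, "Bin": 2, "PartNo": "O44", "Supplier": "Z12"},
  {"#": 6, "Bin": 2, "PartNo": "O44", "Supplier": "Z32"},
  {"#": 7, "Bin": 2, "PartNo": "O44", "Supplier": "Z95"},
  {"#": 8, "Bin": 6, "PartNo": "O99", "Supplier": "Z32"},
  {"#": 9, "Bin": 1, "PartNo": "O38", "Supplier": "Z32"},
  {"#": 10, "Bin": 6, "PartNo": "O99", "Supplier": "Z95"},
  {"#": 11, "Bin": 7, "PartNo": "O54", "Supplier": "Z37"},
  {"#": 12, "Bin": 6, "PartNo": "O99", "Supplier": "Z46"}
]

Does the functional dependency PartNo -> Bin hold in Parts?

Yes

PartNo=O38: rows 1, 9 → Bin = 1, 1 ✓
PartNo=O54: rows 2, 3, 11 → Bin = 7, 7, 7 ✓
PartNo=O99: rows 4, 8, 10, 12 → Bin = 6, 6, 6, 6 ✓
PartNo=O44: rows 5, 6, 7 → Bin = 2, 2, 2 ✓
Every PartNo value is associated with a single Bin value, so PartNo -> Bin holds.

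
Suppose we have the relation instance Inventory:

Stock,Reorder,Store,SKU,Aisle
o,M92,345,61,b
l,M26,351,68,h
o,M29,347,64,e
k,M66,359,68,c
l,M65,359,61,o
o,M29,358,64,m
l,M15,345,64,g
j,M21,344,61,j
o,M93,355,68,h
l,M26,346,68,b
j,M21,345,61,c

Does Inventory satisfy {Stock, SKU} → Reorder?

Yes

(Stock=o, SKU=61): 1 row → Reorder = M92 ✓
(Stock=l, SKU=68): 2 rows → Reorder = M26, M26 ✓
(Stock=o, SKU=64): 2 rows → Reorder = M29, M29 ✓
(Stock=k, SKU=68): 1 row → Reorder = M66 ✓
(Stock=l, SKU=61): 1 row → Reorder = M65 ✓
(Stock=l, SKU=64): 1 row → Reorder = M15 ✓
(Stock=j, SKU=61): 2 rows → Reorder = M21, M21 ✓
(Stock=o, SKU=68): 1 row → Reorder = M93 ✓
Every {Stock, SKU} value is associated with a single Reorder value, so {Stock, SKU} → Reorder holds.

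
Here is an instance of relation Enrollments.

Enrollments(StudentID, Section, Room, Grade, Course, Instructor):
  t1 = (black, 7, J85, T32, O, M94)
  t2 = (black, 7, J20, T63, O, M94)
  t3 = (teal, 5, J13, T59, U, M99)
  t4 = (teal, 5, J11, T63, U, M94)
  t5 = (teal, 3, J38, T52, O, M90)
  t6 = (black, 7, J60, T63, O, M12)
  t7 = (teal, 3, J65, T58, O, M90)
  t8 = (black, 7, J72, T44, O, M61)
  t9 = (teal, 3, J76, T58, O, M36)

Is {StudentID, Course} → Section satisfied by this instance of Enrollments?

Yes

(StudentID=black, Course=O): rows 1, 2, 6, 8 → Section = 7, 7, 7, 7 ✓
(StudentID=teal, Course=U): rows 3, 4 → Section = 5, 5 ✓
(StudentID=teal, Course=O): rows 5, 7, 9 → Section = 3, 3, 3 ✓
Every {StudentID, Course} value is associated with a single Section value, so {StudentID, Course} → Section holds.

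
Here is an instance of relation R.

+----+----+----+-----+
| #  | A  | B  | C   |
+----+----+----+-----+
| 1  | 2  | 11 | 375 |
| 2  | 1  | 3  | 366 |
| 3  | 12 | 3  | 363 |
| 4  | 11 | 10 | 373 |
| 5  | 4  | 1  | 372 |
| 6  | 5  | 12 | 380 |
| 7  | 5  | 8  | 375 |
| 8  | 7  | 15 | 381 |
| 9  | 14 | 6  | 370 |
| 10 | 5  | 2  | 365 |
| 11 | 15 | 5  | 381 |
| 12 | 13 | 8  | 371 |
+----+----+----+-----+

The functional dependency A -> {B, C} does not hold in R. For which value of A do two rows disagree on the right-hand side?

A=2: row 1 → {B,C} = (11, 375) ✓
A=1: row 2 → {B,C} = (3, 366) ✓
A=12: row 3 → {B,C} = (3, 363) ✓
A=11: row 4 → {B,C} = (10, 373) ✓
A=4: row 5 → {B,C} = (1, 372) ✓
A=5: rows 6, 7, 10 → {B,C} takes values {(12, 380), (8, 375), (2, 365)} — violation
A=7: row 8 → {B,C} = (15, 381) ✓
A=14: row 9 → {B,C} = (6, 370) ✓
A=15: row 11 → {B,C} = (5, 381) ✓
A=13: row 12 → {B,C} = (8, 371) ✓
The only A value with inconsistent RHS is A=5.

5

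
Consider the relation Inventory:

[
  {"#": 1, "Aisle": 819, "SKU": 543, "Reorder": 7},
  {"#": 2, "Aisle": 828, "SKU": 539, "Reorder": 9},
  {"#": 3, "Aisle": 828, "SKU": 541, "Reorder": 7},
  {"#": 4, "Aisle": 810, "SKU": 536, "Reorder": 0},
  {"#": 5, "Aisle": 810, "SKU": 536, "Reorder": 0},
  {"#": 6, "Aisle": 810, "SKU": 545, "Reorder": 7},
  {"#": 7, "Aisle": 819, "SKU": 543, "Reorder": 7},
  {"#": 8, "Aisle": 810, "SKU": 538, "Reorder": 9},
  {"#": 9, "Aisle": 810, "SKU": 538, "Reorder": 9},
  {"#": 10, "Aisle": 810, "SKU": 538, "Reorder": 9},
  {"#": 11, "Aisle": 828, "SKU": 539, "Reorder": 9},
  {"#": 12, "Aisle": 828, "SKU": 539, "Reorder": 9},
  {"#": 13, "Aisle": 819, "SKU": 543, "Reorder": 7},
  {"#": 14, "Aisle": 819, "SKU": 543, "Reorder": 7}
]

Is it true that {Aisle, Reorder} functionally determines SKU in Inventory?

Yes

(Aisle=819, Reorder=7): rows 1, 7, 13, 14 → SKU = 543, 543, 543, 543 ✓
(Aisle=828, Reorder=9): rows 2, 11, 12 → SKU = 539, 539, 539 ✓
(Aisle=828, Reorder=7): row 3 → SKU = 541 ✓
(Aisle=810, Reorder=0): rows 4, 5 → SKU = 536, 536 ✓
(Aisle=810, Reorder=7): row 6 → SKU = 545 ✓
(Aisle=810, Reorder=9): rows 8, 9, 10 → SKU = 538, 538, 538 ✓
Every {Aisle, Reorder} value is associated with a single SKU value, so {Aisle, Reorder} → SKU holds.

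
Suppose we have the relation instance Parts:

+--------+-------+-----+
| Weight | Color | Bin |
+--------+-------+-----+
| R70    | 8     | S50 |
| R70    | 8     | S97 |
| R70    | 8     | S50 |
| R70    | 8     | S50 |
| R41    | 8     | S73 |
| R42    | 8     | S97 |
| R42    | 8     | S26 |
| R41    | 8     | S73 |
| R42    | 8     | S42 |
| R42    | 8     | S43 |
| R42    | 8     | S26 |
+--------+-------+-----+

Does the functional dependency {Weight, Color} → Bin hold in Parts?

No

(Weight=R70, Color=8): 4 rows → Bin takes values {S50, S97} — violation
(Weight=R41, Color=8): 2 rows → Bin = S73, S73 ✓
(Weight=R42, Color=8): 5 rows → Bin takes values {S97, S26, S42, S43} — violation
Two rows agree on {Weight, Color} but differ on Bin, so {Weight, Color} → Bin does not hold.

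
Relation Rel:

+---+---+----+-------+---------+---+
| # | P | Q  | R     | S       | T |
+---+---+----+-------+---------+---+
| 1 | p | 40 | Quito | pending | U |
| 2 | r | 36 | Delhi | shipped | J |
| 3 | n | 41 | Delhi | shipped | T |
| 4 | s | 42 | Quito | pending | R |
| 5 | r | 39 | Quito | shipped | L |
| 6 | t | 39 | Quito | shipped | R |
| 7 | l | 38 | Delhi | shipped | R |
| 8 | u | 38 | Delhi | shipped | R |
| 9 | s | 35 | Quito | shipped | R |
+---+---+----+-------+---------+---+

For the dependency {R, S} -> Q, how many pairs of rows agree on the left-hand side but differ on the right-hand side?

(R=Quito, S=pending): violating pairs (1,4) — 1 pair.
(R=Delhi, S=shipped): violating pairs (2,3), (2,7), (2,8), (3,7), (3,8) — 5 pairs.
(R=Quito, S=shipped): violating pairs (5,9), (6,9) — 2 pairs.

8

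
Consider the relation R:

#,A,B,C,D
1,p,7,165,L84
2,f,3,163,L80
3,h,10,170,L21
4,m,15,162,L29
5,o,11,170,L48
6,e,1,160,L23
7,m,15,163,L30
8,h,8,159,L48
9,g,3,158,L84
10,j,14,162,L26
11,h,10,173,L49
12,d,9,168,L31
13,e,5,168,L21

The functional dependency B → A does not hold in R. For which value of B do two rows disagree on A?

3

B=7: row 1 → A = p ✓
B=3: rows 2, 9 → A takes values {f, g} — violation
B=10: rows 3, 11 → A = h, h ✓
B=15: rows 4, 7 → A = m, m ✓
B=11: row 5 → A = o ✓
B=1: row 6 → A = e ✓
B=8: row 8 → A = h ✓
B=14: row 10 → A = j ✓
B=9: row 12 → A = d ✓
B=5: row 13 → A = e ✓
The only B value with inconsistent A is B=3.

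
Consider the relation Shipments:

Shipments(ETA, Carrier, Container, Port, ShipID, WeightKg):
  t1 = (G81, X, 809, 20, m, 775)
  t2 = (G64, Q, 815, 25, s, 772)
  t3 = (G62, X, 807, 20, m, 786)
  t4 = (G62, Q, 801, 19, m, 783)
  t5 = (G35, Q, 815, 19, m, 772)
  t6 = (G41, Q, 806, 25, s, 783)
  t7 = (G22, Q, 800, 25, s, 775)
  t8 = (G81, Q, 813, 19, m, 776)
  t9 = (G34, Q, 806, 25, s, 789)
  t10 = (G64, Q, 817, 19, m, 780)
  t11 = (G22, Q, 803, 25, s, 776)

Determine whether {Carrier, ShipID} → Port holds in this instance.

(Carrier=X, ShipID=m): rows 1, 3 → Port = 20, 20 ✓
(Carrier=Q, ShipID=s): rows 2, 6, 7, 9, 11 → Port = 25, 25, 25, 25, 25 ✓
(Carrier=Q, ShipID=m): rows 4, 5, 8, 10 → Port = 19, 19, 19, 19 ✓
Every {Carrier, ShipID} value is associated with a single Port value, so {Carrier, ShipID} → Port holds.

Yes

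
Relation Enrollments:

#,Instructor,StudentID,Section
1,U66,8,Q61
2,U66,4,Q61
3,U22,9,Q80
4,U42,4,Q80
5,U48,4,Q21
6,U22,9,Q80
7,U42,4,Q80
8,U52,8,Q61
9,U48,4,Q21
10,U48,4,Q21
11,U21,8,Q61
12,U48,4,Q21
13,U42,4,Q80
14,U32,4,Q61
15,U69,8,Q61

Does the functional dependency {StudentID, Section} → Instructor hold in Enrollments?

No

(StudentID=8, Section=Q61): rows 1, 8, 11, 15 → Instructor takes values {U66, U52, U21, U69} — violation
(StudentID=4, Section=Q61): rows 2, 14 → Instructor takes values {U66, U32} — violation
(StudentID=9, Section=Q80): rows 3, 6 → Instructor = U22, U22 ✓
(StudentID=4, Section=Q80): rows 4, 7, 13 → Instructor = U42, U42, U42 ✓
(StudentID=4, Section=Q21): rows 5, 9, 10, 12 → Instructor = U48, U48, U48, U48 ✓
Two rows agree on {StudentID, Section} but differ on Instructor, so {StudentID, Section} → Instructor does not hold.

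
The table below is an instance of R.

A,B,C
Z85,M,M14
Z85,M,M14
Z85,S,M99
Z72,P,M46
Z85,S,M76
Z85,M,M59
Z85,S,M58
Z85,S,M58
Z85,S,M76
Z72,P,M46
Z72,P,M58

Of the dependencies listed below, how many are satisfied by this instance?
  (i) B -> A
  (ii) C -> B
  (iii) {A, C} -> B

2

(i) B -> A: every LHS value maps to a single RHS value — holds.
(ii) C -> B: C=M58: 3 rows → B takes values {S, P} — violation — fails.
(iii) {A, C} -> B: every LHS value maps to a single RHS value — holds.
2 of the 3 dependencies hold.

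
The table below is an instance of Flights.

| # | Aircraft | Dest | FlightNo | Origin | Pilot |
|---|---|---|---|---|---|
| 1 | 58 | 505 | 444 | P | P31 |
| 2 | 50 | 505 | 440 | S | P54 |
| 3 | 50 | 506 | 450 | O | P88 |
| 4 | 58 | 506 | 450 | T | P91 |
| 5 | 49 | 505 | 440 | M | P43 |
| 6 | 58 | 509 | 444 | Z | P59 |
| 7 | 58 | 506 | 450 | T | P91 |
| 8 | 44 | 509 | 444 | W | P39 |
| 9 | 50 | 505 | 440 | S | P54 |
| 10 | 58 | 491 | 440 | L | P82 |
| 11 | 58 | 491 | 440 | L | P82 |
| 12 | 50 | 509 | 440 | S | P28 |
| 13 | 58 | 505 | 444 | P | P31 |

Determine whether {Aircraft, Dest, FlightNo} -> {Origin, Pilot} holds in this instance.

Yes

(Aircraft=58, Dest=505, FlightNo=444): rows 1, 13 → {Origin,Pilot} = (P, P31), (P, P31) ✓
(Aircraft=50, Dest=505, FlightNo=440): rows 2, 9 → {Origin,Pilot} = (S, P54), (S, P54) ✓
(Aircraft=50, Dest=506, FlightNo=450): row 3 → {Origin,Pilot} = (O, P88) ✓
(Aircraft=58, Dest=506, FlightNo=450): rows 4, 7 → {Origin,Pilot} = (T, P91), (T, P91) ✓
(Aircraft=49, Dest=505, FlightNo=440): row 5 → {Origin,Pilot} = (M, P43) ✓
(Aircraft=58, Dest=509, FlightNo=444): row 6 → {Origin,Pilot} = (Z, P59) ✓
(Aircraft=44, Dest=509, FlightNo=444): row 8 → {Origin,Pilot} = (W, P39) ✓
(Aircraft=58, Dest=491, FlightNo=440): rows 10, 11 → {Origin,Pilot} = (L, P82), (L, P82) ✓
(Aircraft=50, Dest=509, FlightNo=440): row 12 → {Origin,Pilot} = (S, P28) ✓
Every {Aircraft, Dest, FlightNo} value is associated with a single {Origin, Pilot} value, so {Aircraft, Dest, FlightNo} -> {Origin, Pilot} holds.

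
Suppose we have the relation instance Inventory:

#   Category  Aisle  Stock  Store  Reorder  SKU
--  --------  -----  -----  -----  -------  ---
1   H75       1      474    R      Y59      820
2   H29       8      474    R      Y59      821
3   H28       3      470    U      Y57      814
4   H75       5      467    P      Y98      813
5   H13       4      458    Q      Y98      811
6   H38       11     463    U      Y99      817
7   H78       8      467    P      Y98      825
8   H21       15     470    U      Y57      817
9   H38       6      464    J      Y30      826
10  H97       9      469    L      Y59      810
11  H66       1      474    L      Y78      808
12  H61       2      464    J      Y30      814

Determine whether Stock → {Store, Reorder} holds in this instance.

Stock=474: rows 1, 2, 11 → {Store,Reorder} takes values {(R, Y59), (L, Y78)} — violation
Stock=470: rows 3, 8 → {Store,Reorder} = (U, Y57), (U, Y57) ✓
Stock=467: rows 4, 7 → {Store,Reorder} = (P, Y98), (P, Y98) ✓
Stock=458: row 5 → {Store,Reorder} = (Q, Y98) ✓
Stock=463: row 6 → {Store,Reorder} = (U, Y99) ✓
Stock=464: rows 9, 12 → {Store,Reorder} = (J, Y30), (J, Y30) ✓
Stock=469: row 10 → {Store,Reorder} = (L, Y59) ✓
Two rows agree on Stock but differ on {Store, Reorder}, so Stock → {Store, Reorder} does not hold.

No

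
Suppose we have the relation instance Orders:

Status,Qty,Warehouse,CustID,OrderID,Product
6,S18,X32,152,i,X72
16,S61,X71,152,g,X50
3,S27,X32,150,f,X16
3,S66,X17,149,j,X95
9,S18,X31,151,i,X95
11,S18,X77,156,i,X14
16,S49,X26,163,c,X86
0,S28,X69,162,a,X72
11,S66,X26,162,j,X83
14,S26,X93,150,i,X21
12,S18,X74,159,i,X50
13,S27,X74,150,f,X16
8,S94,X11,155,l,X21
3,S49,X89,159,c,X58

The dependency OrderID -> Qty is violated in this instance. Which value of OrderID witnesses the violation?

OrderID=i: 5 rows → Qty takes values {S18, S26} — violation
OrderID=g: 1 row → Qty = S61 ✓
OrderID=f: 2 rows → Qty = S27, S27 ✓
OrderID=j: 2 rows → Qty = S66, S66 ✓
OrderID=c: 2 rows → Qty = S49, S49 ✓
OrderID=a: 1 row → Qty = S28 ✓
OrderID=l: 1 row → Qty = S94 ✓
The only OrderID value with inconsistent Qty is OrderID=i.

i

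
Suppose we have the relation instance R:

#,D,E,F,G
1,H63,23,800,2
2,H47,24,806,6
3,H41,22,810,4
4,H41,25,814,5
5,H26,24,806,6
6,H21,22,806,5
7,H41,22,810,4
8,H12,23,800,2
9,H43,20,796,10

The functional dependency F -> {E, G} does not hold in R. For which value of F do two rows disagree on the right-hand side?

806

F=800: rows 1, 8 → {E,G} = (23, 2), (23, 2) ✓
F=806: rows 2, 5, 6 → {E,G} takes values {(24, 6), (22, 5)} — violation
F=810: rows 3, 7 → {E,G} = (22, 4), (22, 4) ✓
F=814: row 4 → {E,G} = (25, 5) ✓
F=796: row 9 → {E,G} = (20, 10) ✓
The only F value with inconsistent RHS is F=806.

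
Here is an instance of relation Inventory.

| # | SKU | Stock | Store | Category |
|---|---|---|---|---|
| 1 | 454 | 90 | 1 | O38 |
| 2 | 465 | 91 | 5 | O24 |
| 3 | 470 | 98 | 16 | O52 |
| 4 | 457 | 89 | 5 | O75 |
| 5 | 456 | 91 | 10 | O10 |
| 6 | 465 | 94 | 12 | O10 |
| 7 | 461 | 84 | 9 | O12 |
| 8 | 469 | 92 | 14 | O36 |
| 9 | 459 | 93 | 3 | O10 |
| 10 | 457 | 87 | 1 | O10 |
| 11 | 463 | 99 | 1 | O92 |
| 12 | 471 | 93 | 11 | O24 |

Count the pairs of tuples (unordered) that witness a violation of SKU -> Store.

2

SKU=465: violating pairs (2,6) — 1 pair.
SKU=457: violating pairs (4,10) — 1 pair.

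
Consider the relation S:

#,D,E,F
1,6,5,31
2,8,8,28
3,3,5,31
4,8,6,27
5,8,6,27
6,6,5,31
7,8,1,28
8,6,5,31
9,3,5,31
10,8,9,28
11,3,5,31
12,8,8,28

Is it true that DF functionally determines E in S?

(D=6, F=31): rows 1, 6, 8 → E = 5, 5, 5 ✓
(D=8, F=28): rows 2, 7, 10, 12 → E takes values {8, 1, 9} — violation
(D=3, F=31): rows 3, 9, 11 → E = 5, 5, 5 ✓
(D=8, F=27): rows 4, 5 → E = 6, 6 ✓
Two rows agree on DF but differ on E, so DF → E does not hold.

No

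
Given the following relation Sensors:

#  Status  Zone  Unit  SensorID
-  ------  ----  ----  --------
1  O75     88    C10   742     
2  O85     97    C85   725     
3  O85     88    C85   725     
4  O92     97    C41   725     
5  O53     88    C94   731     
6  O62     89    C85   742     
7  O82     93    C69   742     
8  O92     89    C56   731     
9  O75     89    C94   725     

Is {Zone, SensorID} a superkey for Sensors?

Rows 2 and 4 have the same {Zone, SensorID} value (Zone=97, SensorID=725) but are distinct tuples, so {Zone, SensorID} does not determine every attribute — not a superkey.

No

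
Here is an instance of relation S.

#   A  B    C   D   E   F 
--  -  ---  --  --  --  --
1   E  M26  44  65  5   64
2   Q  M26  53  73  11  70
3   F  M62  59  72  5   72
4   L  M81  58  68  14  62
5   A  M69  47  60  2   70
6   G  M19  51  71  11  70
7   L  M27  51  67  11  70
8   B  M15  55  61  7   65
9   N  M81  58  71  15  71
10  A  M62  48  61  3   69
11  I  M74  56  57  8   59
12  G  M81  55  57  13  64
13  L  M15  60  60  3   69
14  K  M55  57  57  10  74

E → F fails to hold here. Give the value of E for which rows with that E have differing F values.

E=5: rows 1, 3 → F takes values {64, 72} — violation
E=11: rows 2, 6, 7 → F = 70, 70, 70 ✓
E=14: row 4 → F = 62 ✓
E=2: row 5 → F = 70 ✓
E=7: row 8 → F = 65 ✓
E=15: row 9 → F = 71 ✓
E=3: rows 10, 13 → F = 69, 69 ✓
E=8: row 11 → F = 59 ✓
E=13: row 12 → F = 64 ✓
E=10: row 14 → F = 74 ✓
The only E value with inconsistent F is E=5.

5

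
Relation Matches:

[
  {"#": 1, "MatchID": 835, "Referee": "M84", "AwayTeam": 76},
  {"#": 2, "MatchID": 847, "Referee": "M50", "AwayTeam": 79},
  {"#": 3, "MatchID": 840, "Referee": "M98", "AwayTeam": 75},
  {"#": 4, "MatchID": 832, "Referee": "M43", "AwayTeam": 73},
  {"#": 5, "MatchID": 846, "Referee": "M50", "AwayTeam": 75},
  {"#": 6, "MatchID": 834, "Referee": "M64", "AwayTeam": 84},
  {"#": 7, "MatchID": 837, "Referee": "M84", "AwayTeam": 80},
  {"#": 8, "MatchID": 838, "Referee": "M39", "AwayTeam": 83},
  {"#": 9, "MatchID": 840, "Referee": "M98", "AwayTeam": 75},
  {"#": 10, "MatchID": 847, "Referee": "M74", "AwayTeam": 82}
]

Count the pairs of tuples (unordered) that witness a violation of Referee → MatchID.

Referee=M84: violating pairs (1,7) — 1 pair.
Referee=M50: violating pairs (2,5) — 1 pair.
Referee=M98: all 2 rows agree on MatchID — 0 pairs.

2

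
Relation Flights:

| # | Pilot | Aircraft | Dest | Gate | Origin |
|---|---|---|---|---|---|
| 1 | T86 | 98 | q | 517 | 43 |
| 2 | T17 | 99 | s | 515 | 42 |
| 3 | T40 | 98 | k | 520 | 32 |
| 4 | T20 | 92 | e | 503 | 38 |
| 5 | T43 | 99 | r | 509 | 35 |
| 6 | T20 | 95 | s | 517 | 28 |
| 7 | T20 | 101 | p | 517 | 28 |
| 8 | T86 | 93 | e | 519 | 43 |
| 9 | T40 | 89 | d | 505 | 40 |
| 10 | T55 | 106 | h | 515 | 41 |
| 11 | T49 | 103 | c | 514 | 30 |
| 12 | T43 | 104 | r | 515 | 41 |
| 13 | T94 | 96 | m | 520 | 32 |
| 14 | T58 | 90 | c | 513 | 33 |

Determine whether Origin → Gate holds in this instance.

No

Origin=43: rows 1, 8 → Gate takes values {517, 519} — violation
Origin=42: row 2 → Gate = 515 ✓
Origin=32: rows 3, 13 → Gate = 520, 520 ✓
Origin=38: row 4 → Gate = 503 ✓
Origin=35: row 5 → Gate = 509 ✓
Origin=28: rows 6, 7 → Gate = 517, 517 ✓
Origin=40: row 9 → Gate = 505 ✓
Origin=41: rows 10, 12 → Gate = 515, 515 ✓
Origin=30: row 11 → Gate = 514 ✓
Origin=33: row 14 → Gate = 513 ✓
Two rows agree on Origin but differ on Gate, so Origin → Gate does not hold.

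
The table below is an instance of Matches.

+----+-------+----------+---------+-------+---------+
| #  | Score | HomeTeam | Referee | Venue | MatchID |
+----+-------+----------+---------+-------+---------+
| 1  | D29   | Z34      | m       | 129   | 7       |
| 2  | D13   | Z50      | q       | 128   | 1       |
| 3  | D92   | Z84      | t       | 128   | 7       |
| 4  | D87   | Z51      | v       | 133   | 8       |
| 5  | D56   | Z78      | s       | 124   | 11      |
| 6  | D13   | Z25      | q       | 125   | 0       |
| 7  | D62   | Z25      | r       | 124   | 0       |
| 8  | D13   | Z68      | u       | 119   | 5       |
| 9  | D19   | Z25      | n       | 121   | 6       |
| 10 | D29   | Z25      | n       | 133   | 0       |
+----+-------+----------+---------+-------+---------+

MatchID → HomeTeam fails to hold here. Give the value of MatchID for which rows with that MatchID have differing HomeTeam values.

7

MatchID=7: rows 1, 3 → HomeTeam takes values {Z34, Z84} — violation
MatchID=1: row 2 → HomeTeam = Z50 ✓
MatchID=8: row 4 → HomeTeam = Z51 ✓
MatchID=11: row 5 → HomeTeam = Z78 ✓
MatchID=0: rows 6, 7, 10 → HomeTeam = Z25, Z25, Z25 ✓
MatchID=5: row 8 → HomeTeam = Z68 ✓
MatchID=6: row 9 → HomeTeam = Z25 ✓
The only MatchID value with inconsistent HomeTeam is MatchID=7.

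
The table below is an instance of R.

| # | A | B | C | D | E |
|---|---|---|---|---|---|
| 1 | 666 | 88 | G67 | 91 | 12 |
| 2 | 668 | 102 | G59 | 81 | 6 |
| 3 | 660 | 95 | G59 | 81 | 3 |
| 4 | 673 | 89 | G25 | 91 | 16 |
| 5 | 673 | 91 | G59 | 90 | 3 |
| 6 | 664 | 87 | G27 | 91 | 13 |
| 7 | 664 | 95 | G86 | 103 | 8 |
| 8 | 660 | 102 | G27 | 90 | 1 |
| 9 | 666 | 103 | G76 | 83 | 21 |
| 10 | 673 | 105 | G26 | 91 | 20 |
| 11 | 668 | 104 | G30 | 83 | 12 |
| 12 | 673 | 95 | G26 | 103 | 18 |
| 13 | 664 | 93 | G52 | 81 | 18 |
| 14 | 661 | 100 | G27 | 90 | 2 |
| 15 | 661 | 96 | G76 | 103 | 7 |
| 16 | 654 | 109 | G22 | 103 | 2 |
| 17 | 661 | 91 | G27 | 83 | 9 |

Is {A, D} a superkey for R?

Rows 4 and 10 have the same {A, D} value (A=673, D=91) but are distinct tuples, so {A, D} does not determine every attribute — not a superkey.

No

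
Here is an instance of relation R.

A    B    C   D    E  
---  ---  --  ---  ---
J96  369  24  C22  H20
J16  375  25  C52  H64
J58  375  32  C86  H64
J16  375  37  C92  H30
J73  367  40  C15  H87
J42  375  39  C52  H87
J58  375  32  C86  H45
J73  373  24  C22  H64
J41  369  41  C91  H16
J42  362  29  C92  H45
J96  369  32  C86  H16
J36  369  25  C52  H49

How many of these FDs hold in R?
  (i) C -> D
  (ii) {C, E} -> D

(i) C -> D: every LHS value maps to a single RHS value — holds.
(ii) {C, E} -> D: every LHS value maps to a single RHS value — holds.
2 of the 2 dependencies hold.

2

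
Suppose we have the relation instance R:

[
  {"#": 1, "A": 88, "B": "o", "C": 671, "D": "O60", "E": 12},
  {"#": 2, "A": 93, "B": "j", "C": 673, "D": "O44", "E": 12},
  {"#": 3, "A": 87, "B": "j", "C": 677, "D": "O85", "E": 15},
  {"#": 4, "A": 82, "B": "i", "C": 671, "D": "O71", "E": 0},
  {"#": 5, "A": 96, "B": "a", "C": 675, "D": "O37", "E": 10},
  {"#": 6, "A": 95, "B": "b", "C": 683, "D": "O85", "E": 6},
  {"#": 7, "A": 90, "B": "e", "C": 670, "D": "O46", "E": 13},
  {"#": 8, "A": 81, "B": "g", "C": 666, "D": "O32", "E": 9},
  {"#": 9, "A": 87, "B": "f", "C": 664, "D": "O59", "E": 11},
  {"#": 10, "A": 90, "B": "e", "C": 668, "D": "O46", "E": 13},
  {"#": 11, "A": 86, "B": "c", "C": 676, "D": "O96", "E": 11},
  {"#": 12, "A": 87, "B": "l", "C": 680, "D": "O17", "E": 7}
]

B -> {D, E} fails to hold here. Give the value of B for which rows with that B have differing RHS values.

B=o: row 1 → {D,E} = (O60, 12) ✓
B=j: rows 2, 3 → {D,E} takes values {(O44, 12), (O85, 15)} — violation
B=i: row 4 → {D,E} = (O71, 0) ✓
B=a: row 5 → {D,E} = (O37, 10) ✓
B=b: row 6 → {D,E} = (O85, 6) ✓
B=e: rows 7, 10 → {D,E} = (O46, 13), (O46, 13) ✓
B=g: row 8 → {D,E} = (O32, 9) ✓
B=f: row 9 → {D,E} = (O59, 11) ✓
B=c: row 11 → {D,E} = (O96, 11) ✓
B=l: row 12 → {D,E} = (O17, 7) ✓
The only B value with inconsistent RHS is B=j.

j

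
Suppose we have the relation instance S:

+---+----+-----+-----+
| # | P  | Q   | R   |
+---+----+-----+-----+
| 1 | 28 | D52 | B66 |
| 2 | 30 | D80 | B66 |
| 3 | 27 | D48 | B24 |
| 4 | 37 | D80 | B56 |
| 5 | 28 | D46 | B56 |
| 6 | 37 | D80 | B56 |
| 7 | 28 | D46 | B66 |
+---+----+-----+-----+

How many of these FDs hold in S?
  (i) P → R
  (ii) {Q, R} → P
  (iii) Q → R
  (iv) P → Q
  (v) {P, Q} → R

(i) P → R: P=28: rows 1, 5, 7 → R takes values {B66, B56} — violation — fails.
(ii) {Q, R} → P: every LHS value maps to a single RHS value — holds.
(iii) Q → R: Q=D80: rows 2, 4, 6 → R takes values {B66, B56} — violation; Q=D46: rows 5, 7 → R takes values {B56, B66} — violation — fails.
(iv) P → Q: P=28: rows 1, 5, 7 → Q takes values {D52, D46} — violation — fails.
(v) {P, Q} → R: (P=28, Q=D46): rows 5, 7 → R takes values {B56, B66} — violation — fails.
1 of the 5 dependencies holds.

1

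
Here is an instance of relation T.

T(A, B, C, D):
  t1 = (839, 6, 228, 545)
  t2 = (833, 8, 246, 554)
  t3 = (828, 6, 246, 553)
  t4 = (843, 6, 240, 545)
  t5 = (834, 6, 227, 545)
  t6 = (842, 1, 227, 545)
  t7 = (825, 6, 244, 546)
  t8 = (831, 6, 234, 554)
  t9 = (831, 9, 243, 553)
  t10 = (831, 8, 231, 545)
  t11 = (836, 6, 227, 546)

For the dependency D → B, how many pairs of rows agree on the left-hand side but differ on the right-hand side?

9

D=545: violating pairs (1,6), (1,10), (4,6), (4,10), (5,6), (5,10), (6,10) — 7 pairs.
D=554: violating pairs (2,8) — 1 pair.
D=553: violating pairs (3,9) — 1 pair.
D=546: all 2 rows agree on B — 0 pairs.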